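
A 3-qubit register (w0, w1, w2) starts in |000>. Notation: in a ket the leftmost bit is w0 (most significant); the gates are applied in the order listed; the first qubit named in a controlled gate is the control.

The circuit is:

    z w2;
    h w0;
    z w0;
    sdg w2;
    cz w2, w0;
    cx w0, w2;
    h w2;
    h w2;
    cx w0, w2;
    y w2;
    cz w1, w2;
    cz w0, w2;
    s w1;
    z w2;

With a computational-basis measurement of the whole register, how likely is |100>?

Outcome |100> occurs with probability 0. Key observation: steps 6-9 multiply out to the identity, so the circuit reduces to the remaining gates.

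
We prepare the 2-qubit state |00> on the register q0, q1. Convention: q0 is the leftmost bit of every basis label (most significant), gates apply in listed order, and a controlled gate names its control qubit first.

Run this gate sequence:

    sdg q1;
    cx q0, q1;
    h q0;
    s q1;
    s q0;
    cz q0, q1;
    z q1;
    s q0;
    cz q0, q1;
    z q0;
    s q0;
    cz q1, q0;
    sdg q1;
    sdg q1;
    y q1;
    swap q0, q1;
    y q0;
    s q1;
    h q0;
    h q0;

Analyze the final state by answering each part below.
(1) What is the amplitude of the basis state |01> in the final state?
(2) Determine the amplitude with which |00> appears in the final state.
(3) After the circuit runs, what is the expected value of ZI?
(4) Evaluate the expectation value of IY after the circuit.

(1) The amplitude on |01> is -sqrt(2)/2. Key observation: steps 19-20 multiply out to the identity, so the circuit reduces to the remaining gates.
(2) |00> carries amplitude sqrt(2)/2 in the final state.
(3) In the final state, ZI has expectation 1.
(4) The observable IY averages to 0.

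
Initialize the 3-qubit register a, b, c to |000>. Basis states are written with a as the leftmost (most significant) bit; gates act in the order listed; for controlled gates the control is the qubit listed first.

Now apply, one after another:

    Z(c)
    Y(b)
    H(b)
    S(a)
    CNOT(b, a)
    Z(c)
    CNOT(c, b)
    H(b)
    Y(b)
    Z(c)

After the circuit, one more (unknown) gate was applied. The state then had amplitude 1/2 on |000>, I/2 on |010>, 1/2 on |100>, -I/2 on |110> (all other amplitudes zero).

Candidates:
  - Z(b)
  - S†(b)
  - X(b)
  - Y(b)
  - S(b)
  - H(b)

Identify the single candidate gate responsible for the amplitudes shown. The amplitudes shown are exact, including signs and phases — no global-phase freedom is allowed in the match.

It was S†(b) that produced the state shown.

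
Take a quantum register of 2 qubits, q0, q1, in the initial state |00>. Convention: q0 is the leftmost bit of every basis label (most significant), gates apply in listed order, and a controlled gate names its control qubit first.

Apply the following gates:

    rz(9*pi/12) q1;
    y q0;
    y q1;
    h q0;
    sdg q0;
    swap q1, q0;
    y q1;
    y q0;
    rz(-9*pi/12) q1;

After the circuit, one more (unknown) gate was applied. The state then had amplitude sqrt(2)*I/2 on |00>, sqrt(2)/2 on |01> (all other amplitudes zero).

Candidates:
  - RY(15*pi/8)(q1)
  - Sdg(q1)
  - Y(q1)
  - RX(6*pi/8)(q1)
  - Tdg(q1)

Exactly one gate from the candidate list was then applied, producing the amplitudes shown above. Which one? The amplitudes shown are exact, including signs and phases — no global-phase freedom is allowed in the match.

The unique candidate consistent with the amplitudes is Tdg(q1).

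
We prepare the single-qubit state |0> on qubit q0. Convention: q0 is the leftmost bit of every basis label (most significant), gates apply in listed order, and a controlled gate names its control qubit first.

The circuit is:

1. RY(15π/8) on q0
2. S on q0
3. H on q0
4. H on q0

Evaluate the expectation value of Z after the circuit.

The observable Z averages to sqrt(sqrt(2) + 2)/2.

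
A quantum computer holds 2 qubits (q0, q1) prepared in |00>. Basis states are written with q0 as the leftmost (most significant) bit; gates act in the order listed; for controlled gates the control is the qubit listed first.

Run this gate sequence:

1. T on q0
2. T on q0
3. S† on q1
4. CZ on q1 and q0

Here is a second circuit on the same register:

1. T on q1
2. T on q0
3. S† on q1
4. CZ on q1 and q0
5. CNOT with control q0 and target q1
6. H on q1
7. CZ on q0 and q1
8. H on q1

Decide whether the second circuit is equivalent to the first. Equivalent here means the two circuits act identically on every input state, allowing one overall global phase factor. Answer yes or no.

No, they are not equivalent — no single phase factor reconciles the two unitaries.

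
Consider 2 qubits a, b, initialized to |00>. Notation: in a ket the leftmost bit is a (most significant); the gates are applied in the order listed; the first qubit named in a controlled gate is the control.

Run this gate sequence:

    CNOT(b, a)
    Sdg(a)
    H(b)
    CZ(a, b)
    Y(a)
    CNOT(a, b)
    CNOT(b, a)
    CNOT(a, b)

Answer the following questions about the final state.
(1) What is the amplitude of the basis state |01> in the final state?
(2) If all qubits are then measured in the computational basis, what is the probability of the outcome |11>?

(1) The amplitude on |01> is sqrt(2)*I/2.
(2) The probability of measuring |11> is 1/2.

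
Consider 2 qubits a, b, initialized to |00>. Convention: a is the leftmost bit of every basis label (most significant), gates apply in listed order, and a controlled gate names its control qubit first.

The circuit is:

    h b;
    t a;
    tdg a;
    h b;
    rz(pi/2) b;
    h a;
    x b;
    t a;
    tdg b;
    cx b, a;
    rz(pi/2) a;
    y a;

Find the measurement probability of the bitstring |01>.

A full measurement returns |01> with probability 1/2.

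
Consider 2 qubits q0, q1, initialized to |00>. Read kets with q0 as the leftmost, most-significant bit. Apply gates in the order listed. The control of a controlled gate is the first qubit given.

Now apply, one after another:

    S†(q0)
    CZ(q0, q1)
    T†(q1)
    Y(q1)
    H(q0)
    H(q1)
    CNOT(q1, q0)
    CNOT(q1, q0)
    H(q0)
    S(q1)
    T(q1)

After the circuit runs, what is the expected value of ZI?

In the final state, ZI has expectation 1. Key observation: gates 7-8 undo each other exactly, leaving only the rest of the circuit to track.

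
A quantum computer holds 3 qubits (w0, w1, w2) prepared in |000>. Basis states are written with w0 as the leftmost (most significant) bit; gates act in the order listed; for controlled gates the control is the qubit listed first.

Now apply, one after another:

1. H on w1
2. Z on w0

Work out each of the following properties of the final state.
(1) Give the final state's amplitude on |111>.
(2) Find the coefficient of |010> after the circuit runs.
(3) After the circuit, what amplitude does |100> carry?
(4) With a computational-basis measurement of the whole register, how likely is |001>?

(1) The final state's coefficient on |111> equals 0.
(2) The final state's coefficient on |010> equals sqrt(2)/2.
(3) The amplitude on |100> is 0.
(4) The probability of measuring |001> is 0.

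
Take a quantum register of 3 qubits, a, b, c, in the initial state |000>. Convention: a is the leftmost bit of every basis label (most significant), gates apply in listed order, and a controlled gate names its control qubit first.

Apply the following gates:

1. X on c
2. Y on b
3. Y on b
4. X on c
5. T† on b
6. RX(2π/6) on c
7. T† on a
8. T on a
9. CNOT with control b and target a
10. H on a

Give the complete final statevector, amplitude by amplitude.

The final amplitudes are sqrt(6)/4 on |000>, -sqrt(2)*I/4 on |001>, 0 on |010>, 0 on |011>, sqrt(6)/4 on |100>, -sqrt(2)*I/4 on |101>, 0 on |110>, 0 on |111>.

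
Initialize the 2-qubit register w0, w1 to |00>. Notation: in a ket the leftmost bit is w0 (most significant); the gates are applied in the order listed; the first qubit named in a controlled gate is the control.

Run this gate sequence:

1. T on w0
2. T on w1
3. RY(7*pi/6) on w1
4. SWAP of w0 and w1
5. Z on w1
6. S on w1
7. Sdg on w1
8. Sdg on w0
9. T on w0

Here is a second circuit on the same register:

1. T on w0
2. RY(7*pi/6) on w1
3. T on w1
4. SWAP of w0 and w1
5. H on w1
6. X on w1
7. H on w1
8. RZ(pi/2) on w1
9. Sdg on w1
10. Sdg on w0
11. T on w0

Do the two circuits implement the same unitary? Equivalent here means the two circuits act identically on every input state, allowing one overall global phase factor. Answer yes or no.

No, they are not equivalent — no single phase factor reconciles the two unitaries.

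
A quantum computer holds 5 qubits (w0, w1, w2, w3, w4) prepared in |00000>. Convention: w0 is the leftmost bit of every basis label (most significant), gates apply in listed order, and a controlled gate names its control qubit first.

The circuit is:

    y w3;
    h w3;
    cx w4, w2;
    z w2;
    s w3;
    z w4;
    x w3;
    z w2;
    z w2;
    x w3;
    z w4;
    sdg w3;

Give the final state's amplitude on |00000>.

The amplitude on |00000> is sqrt(2)*I/2. Key observation: steps 5-12 multiply out to the identity, so the circuit reduces to the remaining gates.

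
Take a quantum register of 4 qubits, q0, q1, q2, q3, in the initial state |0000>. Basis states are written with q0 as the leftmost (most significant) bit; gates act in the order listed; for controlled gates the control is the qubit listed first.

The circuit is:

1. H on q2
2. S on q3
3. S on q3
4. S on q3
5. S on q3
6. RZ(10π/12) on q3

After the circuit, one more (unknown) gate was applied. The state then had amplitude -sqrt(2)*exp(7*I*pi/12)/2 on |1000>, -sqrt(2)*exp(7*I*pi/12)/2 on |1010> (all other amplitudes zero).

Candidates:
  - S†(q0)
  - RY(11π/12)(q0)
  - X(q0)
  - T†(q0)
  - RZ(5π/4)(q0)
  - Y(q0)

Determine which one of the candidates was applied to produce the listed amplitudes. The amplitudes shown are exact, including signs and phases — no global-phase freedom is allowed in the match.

It was X(q0) that produced the state shown. Key observation: steps 2-5 multiply out to the identity, so the circuit reduces to the remaining gates.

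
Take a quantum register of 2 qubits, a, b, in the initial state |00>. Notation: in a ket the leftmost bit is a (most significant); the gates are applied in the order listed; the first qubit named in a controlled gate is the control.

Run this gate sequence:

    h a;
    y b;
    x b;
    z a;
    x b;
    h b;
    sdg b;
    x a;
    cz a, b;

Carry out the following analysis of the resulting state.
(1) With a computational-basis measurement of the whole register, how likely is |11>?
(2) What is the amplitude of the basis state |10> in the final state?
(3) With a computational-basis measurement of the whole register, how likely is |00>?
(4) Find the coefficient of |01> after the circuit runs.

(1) A full measurement returns |11> with probability 1/4.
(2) The final state's coefficient on |10> equals I/2.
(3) A full measurement returns |00> with probability 1/4.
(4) |01> carries amplitude 1/2 in the final state.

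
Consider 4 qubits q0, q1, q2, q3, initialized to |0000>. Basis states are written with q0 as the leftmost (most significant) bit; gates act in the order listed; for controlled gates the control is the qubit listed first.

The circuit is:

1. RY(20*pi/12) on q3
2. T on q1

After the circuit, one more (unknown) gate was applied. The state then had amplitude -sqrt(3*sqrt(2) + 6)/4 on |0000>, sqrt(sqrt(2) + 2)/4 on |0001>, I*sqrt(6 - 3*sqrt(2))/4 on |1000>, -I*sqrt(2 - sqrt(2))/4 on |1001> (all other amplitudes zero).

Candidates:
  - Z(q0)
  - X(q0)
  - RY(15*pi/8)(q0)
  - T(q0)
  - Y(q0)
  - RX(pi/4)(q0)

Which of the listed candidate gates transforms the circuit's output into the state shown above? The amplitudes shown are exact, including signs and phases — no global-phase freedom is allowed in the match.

The applied gate was RX(pi/4)(q0).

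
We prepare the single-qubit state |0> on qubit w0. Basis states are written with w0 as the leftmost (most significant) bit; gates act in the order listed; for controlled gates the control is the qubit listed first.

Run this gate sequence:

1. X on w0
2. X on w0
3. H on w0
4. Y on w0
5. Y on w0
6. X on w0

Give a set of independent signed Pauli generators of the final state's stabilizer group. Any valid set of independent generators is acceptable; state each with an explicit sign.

The stabilizer group can be generated by +X, among other valid generating sets.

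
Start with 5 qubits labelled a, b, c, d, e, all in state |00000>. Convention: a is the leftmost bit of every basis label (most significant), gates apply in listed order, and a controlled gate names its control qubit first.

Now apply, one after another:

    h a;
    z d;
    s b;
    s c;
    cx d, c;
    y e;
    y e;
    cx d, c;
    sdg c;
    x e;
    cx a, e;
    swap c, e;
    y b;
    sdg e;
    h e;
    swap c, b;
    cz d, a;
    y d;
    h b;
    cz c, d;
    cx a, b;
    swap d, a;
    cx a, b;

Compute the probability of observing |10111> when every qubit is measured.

The probability of measuring |10111> is 1/8.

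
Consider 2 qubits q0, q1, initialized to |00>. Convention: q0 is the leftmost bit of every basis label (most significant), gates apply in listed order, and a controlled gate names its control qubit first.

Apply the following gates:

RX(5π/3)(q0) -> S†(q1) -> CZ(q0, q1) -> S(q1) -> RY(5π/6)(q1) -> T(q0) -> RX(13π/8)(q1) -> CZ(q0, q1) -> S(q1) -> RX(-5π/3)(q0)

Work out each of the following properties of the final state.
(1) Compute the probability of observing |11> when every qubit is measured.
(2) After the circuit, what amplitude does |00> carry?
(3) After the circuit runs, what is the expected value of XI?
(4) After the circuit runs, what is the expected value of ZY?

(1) Outcome |11> occurs with probability -3*sqrt(3)*sin(3*pi/16)**2/32 + 3*sin(3*pi/16)**2/16 + 3*sqrt(3)*cos(3*pi/16)**2/32 + 3*cos(3*pi/16)**2/16 + 3*exp(-I*pi/4)*cos(3*pi/16)**2/32 + 3*sqrt(3)*exp(-I*pi/4)*cos(3*pi/16)**2/64 + 3*exp(-I*pi/4)*sin(3*pi/16)**2/32 - 3*sqrt(3)*exp(I*pi/4)*sin(3*pi/16)**2/64 - 3*sqrt(3)*exp(-I*pi/4)*sin(3*pi/16)**2/64 + 3*exp(I*pi/4)*sin(3*pi/16)**2/32 + 3*sqrt(3)*exp(I*pi/4)*cos(3*pi/16)**2/64 + 3*exp(I*pi/4)*cos(3*pi/16)**2/32.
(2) The amplitude on |00> is -3*sqrt(6)*cos(3*pi/16)/16 + 3*sqrt(2)*cos(3*pi/16)/16 - 3*sqrt(6)*I*sin(3*pi/16)/16 - 3*sqrt(2)*I*sin(3*pi/16)/16 - sqrt(6)*exp(I*pi/4)*cos(3*pi/16)/16 - sqrt(6)*I*exp(I*pi/4)*sin(3*pi/16)/16 - sqrt(2)*I*exp(I*pi/4)*sin(3*pi/16)/16 + sqrt(2)*exp(I*pi/4)*cos(3*pi/16)/16.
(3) In the final state, XI has expectation 3*sqrt(4 - 2*sqrt(2))/16.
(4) The expectation value of ZY is 1/4 - 3*sqrt(6*sqrt(2) + 12)/32.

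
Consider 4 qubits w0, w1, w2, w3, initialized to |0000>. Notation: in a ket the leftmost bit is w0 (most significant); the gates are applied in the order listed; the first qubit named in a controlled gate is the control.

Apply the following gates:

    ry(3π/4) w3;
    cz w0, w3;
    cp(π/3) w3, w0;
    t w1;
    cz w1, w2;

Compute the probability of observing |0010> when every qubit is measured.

The probability of measuring |0010> is 0.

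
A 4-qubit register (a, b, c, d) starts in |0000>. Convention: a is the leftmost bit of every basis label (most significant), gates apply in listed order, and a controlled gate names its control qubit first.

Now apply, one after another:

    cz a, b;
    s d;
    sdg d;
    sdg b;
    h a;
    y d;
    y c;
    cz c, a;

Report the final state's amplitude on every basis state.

After the circuit, the state carries amplitude -sqrt(2)/2 on |0011>, sqrt(2)/2 on |1011>, and 0 on every other basis state. Key observation: steps 2-3 multiply out to the identity, so the circuit reduces to the remaining gates.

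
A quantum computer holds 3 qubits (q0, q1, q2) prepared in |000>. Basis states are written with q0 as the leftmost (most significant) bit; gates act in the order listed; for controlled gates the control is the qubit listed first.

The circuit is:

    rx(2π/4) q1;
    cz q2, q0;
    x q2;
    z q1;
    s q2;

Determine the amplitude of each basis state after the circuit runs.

After the circuit, the state carries amplitude sqrt(2)*I/2 on |001>, -sqrt(2)/2 on |011>, and 0 on every other basis state.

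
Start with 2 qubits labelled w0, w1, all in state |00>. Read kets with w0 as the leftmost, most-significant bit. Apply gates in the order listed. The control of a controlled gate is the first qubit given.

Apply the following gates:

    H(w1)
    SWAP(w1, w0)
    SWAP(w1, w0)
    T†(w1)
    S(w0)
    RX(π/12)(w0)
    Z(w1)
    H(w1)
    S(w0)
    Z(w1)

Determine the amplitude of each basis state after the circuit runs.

The resulting statevector has amplitude sqrt(2 - sqrt(2))/8 + sqrt(3*sqrt(2) + 6)/8 + sqrt(2 - sqrt(2))*exp(3*I*pi/4)/8 + sqrt(3*sqrt(2) + 6)*exp(3*I*pi/4)/8 on |00>, -sqrt(3*sqrt(2) + 6)/8 - sqrt(2 - sqrt(2))/8 + sqrt(2 - sqrt(2))*exp(3*I*pi/4)/8 + sqrt(3*sqrt(2) + 6)*exp(3*I*pi/4)/8 on |01>, (-sqrt(6 - 3*sqrt(2))/8 + sqrt(sqrt(2) + 2)/8 + (-sqrt(sqrt(2) + 2) + sqrt(6 - 3*sqrt(2)))*exp(I*pi/4)/8)*exp(3*I*pi/4) on |10>, (-sqrt(6 - 3*sqrt(2))/8 + sqrt(sqrt(2) + 2)/8 + (-sqrt(6 - 3*sqrt(2)) + sqrt(sqrt(2) + 2))*exp(I*pi/4)/8)*exp(3*I*pi/4) on |11>. Key observation: gates 2-3 undo each other exactly, leaving only the rest of the circuit to track.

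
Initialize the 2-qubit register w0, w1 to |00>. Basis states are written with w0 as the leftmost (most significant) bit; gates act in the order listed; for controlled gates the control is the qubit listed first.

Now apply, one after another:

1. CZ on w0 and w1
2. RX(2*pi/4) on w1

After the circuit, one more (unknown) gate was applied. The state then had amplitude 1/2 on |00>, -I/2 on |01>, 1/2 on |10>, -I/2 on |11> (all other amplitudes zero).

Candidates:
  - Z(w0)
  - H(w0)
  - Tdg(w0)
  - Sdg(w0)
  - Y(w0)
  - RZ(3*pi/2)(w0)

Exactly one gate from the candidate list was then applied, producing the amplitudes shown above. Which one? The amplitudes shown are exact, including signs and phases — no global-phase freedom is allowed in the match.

It was H(w0) that produced the state shown.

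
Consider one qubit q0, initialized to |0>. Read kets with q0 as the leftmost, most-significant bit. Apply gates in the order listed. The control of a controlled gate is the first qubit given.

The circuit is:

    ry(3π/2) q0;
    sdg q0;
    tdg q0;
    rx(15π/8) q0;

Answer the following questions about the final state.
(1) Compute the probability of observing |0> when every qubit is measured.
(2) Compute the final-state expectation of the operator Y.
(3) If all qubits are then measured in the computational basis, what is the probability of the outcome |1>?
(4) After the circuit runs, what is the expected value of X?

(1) The probability of measuring |0> is 1/2 - sqrt(4 - 2*sqrt(2))/8.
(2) In the final state, Y has expectation sqrt(2*sqrt(2) + 4)/4.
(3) A full measurement returns |1> with probability sqrt(4 - 2*sqrt(2))/8 + 1/2.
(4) The observable X averages to sqrt(2)/2.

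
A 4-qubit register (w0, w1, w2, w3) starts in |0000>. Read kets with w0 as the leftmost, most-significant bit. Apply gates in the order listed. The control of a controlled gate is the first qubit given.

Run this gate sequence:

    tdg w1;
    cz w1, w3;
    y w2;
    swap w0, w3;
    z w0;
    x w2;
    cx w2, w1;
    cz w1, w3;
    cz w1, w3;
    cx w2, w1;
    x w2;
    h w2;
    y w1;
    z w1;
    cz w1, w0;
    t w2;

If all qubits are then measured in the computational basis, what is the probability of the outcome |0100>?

The probability of measuring |0100> is 1/2.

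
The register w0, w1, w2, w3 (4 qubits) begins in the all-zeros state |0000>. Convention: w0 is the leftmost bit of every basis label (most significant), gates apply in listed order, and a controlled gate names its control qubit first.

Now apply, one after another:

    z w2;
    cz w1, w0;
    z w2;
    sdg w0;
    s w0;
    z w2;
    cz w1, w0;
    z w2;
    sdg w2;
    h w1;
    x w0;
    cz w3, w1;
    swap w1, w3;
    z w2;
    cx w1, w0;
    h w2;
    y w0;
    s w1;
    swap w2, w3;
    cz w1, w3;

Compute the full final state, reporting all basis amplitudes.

The final amplitudes are -I/2 on |0000>, -I/2 on |0001>, -I/2 on |0010>, -I/2 on |0011>, and 0 on every other basis state. Key observation: the block from step 1 through step 8 cancels to the identity and can be dropped.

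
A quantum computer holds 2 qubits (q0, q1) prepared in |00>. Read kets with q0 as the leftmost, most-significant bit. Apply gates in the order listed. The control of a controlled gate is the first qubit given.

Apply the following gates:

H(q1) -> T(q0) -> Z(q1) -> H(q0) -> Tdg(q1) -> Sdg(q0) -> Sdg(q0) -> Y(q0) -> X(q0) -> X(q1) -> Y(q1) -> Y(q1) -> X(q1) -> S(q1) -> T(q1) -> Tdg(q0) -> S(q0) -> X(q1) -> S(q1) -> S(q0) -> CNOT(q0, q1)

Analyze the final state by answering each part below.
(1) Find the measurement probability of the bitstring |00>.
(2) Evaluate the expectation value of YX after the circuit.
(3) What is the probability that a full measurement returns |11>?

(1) A full measurement returns |00> with probability 1/4. Key observation: gates 10-13 undo each other exactly, leaving only the rest of the circuit to track.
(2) The expectation value of YX is sqrt(2)/2.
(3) The probability of measuring |11> is 1/4.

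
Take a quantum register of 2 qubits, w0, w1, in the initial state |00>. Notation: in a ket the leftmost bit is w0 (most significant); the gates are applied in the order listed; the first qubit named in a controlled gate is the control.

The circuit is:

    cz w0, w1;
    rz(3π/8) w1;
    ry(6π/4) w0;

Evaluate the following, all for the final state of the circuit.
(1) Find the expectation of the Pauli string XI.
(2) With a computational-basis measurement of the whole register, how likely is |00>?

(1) In the final state, XI has expectation -1.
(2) The probability of measuring |00> is 1/2.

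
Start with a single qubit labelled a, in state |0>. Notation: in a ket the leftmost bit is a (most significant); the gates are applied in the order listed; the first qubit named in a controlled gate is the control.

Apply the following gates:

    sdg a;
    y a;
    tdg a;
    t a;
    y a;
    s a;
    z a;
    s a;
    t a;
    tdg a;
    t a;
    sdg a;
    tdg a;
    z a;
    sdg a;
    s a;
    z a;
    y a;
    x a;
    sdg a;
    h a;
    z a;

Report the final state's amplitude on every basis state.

After the circuit, the state carries amplitude sqrt(2)*I/2 on |0>, -sqrt(2)*I/2 on |1>. Key observation: steps 1-6 multiply out to the identity, so the circuit reduces to the remaining gates.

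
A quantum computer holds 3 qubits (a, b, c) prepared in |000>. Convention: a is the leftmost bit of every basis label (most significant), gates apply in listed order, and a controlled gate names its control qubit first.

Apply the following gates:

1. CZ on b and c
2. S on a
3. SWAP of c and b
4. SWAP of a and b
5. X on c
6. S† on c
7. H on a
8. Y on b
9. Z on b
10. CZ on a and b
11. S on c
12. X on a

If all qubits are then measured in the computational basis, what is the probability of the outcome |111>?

Outcome |111> occurs with probability 1/2.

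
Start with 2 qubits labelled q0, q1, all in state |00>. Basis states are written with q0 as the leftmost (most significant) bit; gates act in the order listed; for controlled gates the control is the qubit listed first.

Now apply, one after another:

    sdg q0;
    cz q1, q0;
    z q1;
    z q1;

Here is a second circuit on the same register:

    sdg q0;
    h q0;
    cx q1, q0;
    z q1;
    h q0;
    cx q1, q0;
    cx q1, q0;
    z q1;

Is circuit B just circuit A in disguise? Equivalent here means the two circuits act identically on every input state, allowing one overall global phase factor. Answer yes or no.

Yes: on every input state the two circuits agree up to one overall phase factor.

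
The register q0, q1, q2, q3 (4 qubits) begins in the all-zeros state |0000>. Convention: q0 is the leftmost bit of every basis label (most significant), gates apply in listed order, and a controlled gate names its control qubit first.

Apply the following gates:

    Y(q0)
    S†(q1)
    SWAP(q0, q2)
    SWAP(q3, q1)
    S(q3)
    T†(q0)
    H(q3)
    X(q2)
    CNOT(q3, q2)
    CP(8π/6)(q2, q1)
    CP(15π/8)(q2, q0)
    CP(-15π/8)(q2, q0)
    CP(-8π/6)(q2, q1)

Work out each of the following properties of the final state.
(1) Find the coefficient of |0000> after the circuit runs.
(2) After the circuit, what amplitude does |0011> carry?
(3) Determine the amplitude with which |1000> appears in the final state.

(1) The final state's coefficient on |0000> equals sqrt(2)*I/2. Key observation: steps 10-13 multiply out to the identity, so the circuit reduces to the remaining gates.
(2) |0011> carries amplitude sqrt(2)*I/2 in the final state.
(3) The final state's coefficient on |1000> equals 0.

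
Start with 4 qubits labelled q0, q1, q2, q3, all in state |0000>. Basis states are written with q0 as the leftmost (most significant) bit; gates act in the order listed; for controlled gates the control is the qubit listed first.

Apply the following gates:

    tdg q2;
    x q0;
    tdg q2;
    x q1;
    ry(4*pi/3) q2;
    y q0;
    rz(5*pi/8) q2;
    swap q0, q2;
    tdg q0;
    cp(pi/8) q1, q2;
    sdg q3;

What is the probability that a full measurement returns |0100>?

A full measurement returns |0100> with probability 1/4.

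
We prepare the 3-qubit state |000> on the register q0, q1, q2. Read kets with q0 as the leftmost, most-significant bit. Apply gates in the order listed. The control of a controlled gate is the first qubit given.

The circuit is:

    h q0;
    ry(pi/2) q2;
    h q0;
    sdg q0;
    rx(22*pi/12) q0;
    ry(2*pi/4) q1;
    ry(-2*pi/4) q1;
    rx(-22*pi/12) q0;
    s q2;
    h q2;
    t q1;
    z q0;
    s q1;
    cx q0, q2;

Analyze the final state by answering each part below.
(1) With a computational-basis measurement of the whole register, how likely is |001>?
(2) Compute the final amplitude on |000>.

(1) Outcome |001> occurs with probability 1/2.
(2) The final state's coefficient on |000> equals 1/2 + I/2.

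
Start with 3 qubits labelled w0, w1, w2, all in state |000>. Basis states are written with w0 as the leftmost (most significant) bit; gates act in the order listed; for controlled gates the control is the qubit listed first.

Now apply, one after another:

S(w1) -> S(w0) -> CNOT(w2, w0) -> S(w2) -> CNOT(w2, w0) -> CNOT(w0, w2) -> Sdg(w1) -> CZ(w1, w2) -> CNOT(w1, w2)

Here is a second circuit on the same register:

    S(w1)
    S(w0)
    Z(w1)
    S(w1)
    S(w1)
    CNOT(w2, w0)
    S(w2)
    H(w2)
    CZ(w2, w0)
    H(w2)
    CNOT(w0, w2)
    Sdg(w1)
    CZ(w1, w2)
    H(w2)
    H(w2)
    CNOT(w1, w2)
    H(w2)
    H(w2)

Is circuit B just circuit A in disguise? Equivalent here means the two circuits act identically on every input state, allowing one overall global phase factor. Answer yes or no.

No — the two circuits implement different unitaries, even allowing a global phase.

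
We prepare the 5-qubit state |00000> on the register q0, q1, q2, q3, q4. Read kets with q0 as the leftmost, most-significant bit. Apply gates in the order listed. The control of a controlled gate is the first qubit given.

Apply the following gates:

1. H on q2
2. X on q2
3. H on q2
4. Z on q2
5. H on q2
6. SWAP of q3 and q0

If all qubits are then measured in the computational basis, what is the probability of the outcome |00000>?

The probability of measuring |00000> is 1/2.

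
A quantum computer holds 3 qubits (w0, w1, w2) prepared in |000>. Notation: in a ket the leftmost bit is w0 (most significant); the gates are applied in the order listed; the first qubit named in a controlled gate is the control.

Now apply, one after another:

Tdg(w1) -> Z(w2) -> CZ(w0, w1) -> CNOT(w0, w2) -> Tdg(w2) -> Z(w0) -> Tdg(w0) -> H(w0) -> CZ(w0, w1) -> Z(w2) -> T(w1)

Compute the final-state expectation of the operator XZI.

The expectation value of XZI is 1.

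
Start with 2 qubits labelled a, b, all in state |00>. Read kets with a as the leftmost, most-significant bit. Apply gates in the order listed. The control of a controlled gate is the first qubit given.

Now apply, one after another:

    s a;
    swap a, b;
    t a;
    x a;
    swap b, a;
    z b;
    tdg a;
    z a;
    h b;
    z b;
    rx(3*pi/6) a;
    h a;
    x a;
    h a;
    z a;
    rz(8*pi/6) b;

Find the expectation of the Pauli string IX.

In the final state, IX has expectation -1/2.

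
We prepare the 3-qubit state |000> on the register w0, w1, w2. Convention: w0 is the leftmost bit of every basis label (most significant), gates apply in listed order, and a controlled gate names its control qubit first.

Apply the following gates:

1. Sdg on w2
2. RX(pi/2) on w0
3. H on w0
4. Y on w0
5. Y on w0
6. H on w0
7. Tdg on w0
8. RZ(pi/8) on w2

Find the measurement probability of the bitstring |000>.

The probability of measuring |000> is 1/2.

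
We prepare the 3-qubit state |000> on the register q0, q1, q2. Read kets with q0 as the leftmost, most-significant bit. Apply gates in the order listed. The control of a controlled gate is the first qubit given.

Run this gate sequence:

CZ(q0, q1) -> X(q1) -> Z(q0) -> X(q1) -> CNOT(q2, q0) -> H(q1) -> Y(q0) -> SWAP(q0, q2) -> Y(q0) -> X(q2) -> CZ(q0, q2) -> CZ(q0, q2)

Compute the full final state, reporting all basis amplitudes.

After the circuit, the state carries amplitude -sqrt(2)/2 on |100>, -sqrt(2)/2 on |110>, and 0 on every other basis state.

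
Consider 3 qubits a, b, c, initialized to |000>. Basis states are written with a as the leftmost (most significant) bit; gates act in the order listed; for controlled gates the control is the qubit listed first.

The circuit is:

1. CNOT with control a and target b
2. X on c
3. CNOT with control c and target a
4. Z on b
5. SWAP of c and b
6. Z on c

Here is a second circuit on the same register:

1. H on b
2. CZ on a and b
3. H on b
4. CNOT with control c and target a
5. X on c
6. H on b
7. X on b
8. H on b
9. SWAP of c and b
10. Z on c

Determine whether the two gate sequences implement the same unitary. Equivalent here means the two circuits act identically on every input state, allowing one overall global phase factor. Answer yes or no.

No, they are not equivalent — no single phase factor reconciles the two unitaries.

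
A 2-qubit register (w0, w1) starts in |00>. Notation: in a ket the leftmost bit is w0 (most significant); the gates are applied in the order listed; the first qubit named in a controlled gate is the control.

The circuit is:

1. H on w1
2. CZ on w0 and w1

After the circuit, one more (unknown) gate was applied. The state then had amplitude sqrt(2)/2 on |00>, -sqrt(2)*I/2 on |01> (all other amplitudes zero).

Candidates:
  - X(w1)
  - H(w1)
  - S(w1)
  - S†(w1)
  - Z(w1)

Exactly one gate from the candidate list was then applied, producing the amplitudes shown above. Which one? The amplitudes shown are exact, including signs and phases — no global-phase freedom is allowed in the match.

The unique candidate consistent with the amplitudes is S†(w1).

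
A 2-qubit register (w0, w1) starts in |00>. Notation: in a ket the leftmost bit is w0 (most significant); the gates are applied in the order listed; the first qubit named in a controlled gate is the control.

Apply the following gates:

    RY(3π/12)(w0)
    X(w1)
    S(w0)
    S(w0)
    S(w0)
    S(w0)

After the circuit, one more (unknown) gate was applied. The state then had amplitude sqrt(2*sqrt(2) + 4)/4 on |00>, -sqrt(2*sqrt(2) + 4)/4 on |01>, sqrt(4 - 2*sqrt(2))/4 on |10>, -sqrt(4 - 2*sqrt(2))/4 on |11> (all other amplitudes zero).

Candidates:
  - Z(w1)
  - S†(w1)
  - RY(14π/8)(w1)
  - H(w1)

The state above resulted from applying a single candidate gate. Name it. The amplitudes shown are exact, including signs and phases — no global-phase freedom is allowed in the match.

The applied gate was H(w1). Key observation: the block from step 3 through step 6 cancels to the identity and can be dropped.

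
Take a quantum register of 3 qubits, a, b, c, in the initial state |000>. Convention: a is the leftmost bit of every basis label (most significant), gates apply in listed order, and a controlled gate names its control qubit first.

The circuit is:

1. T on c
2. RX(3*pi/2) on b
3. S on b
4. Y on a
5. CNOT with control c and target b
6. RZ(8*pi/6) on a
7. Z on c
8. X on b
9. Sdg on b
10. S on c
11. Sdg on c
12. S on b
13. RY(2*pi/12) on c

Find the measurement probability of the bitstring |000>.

The probability of measuring |000> is 0. Key observation: the block from step 9 through step 12 cancels to the identity and can be dropped.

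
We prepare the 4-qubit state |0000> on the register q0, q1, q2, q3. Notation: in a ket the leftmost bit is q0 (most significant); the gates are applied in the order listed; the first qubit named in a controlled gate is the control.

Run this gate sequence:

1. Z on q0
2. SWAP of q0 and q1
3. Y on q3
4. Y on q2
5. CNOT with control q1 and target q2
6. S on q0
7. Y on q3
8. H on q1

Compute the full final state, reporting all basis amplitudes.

After the circuit, the state carries amplitude sqrt(2)*I/2 on |0010>, sqrt(2)*I/2 on |0110>, and 0 on every other basis state.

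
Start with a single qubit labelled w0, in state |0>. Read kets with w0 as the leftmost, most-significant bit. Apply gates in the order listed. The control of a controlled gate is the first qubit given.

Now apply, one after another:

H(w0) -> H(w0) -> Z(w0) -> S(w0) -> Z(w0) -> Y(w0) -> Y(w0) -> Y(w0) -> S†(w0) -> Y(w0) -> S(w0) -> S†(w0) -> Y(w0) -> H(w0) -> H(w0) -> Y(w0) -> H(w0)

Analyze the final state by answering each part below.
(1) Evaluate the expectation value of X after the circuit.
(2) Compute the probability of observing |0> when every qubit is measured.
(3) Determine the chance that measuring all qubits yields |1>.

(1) In the final state, X has expectation 1.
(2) The probability of measuring |0> is 1/2.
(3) A full measurement returns |1> with probability 1/2.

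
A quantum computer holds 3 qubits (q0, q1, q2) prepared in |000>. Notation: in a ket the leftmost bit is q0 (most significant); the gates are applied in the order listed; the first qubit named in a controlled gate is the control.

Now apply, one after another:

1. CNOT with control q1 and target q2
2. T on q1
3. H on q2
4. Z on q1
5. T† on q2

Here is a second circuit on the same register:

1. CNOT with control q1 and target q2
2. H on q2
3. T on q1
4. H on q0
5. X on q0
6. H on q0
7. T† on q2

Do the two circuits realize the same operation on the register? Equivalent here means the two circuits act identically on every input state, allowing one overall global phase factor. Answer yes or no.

No — the two circuits implement different unitaries, even allowing a global phase.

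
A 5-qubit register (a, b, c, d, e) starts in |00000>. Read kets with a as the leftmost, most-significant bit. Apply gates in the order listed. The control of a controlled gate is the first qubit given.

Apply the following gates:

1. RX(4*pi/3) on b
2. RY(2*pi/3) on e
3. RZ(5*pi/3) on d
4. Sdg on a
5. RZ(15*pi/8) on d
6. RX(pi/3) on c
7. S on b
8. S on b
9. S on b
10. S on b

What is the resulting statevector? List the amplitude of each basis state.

The final amplitudes are -sqrt(3)*exp(11*I*pi/48)/8 on |00000>, -3*exp(11*I*pi/48)/8 on |00001>, exp(35*I*pi/48)/8 on |00100>, sqrt(3)*exp(35*I*pi/48)/8 on |00101>, -3*exp(35*I*pi/48)/8 on |01000>, -3*sqrt(3)*exp(35*I*pi/48)/8 on |01001>, -sqrt(3)*exp(11*I*pi/48)/8 on |01100>, -3*exp(11*I*pi/48)/8 on |01101>, and 0 on every other basis state. Key observation: gates 7-10 undo each other exactly, leaving only the rest of the circuit to track.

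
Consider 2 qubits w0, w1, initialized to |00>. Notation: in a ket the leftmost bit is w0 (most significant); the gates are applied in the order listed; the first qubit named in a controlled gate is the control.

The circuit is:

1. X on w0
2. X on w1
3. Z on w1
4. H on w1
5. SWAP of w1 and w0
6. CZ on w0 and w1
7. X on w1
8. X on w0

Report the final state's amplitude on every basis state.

After the circuit, the state carries amplitude -sqrt(2)/2 on |00>, 0 on |01>, -sqrt(2)/2 on |10>, 0 on |11>.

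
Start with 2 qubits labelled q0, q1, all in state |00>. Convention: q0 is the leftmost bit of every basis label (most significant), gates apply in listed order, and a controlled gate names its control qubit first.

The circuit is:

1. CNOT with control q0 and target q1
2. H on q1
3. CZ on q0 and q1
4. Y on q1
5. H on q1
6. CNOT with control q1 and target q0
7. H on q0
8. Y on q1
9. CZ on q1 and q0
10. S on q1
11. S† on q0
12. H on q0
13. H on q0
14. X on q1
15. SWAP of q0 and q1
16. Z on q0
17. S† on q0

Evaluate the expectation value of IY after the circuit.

In the final state, IY has expectation 1.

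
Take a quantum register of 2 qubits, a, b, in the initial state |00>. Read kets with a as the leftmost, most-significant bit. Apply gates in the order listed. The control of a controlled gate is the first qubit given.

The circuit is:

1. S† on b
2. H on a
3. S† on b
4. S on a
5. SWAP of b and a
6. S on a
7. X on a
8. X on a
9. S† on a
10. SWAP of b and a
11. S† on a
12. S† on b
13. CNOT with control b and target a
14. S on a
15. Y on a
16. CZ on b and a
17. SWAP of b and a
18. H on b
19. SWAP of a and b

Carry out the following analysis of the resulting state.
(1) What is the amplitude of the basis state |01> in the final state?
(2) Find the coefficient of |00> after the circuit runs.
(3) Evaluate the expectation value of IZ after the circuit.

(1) The amplitude on |01> is 0. Key observation: steps 4-11 multiply out to the identity, so the circuit reduces to the remaining gates.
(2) The final state's coefficient on |00> equals 1/2 + I/2.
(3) The observable IZ averages to 1.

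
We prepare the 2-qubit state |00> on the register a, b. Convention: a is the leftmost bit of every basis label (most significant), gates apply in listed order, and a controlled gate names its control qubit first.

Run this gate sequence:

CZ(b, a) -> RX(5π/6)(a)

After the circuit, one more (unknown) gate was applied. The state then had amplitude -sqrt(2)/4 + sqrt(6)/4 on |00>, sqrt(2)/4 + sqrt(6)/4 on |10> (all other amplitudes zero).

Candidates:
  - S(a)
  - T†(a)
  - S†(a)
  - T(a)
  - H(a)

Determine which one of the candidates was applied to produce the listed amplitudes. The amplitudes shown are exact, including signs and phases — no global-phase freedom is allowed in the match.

The applied gate was S(a).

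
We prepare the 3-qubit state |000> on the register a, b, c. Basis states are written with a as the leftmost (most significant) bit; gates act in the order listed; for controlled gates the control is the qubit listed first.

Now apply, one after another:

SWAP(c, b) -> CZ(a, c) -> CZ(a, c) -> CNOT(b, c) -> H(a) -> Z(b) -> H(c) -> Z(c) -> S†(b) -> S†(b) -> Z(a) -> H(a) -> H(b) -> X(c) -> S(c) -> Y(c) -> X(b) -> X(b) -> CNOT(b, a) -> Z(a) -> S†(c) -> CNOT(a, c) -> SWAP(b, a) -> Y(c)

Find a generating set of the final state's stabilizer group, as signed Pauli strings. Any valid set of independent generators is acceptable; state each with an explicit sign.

The final state is stabilized by the group generated by +XXI, +IIX, -ZZI; other independent generating sets are equally valid. Key observation: gates 2-3 undo each other exactly, leaving only the rest of the circuit to track.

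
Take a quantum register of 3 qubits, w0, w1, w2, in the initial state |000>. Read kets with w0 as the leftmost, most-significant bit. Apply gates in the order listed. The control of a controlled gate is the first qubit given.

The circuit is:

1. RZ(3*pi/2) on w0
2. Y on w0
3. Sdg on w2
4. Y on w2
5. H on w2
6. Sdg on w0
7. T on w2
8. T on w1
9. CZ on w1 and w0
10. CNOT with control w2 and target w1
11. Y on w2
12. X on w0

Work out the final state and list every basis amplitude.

The final amplitudes are sqrt(2)*exp(I*pi/4)/2 on |001>, sqrt(2)*I/2 on |010>, and 0 on every other basis state.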